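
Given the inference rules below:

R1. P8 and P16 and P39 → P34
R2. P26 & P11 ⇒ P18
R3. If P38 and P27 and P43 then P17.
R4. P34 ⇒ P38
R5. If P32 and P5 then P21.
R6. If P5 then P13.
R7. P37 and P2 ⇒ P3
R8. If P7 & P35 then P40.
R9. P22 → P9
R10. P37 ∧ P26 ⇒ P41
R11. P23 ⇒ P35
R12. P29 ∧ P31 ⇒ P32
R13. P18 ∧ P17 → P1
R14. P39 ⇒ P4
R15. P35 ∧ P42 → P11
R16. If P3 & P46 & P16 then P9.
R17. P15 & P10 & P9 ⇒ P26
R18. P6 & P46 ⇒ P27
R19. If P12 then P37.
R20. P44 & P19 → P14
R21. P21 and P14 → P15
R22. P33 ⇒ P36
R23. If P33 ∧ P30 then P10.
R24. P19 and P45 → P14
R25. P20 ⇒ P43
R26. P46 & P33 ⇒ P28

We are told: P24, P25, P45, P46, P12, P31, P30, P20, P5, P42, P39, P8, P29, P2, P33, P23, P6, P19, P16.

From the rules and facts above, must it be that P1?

P34  (by R1: P8, P16, P39)
P38  (by R4: P34)
P35  (by R11: P23)
P32  (by R12: P29, P31)
P11  (by R15: P35, P42)
P27  (by R18: P6, P46)
P37  (by R19: P12)
P10  (by R23: P33, P30)
P14  (by R24: P19, P45)
P43  (by R25: P20)
P17  (by R3: P38, P27, P43)
P21  (by R5: P32, P5)
P3  (by R7: P37, P2)
P9  (by R16: P3, P46, P16)
P15  (by R21: P21, P14)
P26  (by R17: P15, P10, P9)
P18  (by R2: P26, P11)
P1  (by R13: P18, P17)

Yes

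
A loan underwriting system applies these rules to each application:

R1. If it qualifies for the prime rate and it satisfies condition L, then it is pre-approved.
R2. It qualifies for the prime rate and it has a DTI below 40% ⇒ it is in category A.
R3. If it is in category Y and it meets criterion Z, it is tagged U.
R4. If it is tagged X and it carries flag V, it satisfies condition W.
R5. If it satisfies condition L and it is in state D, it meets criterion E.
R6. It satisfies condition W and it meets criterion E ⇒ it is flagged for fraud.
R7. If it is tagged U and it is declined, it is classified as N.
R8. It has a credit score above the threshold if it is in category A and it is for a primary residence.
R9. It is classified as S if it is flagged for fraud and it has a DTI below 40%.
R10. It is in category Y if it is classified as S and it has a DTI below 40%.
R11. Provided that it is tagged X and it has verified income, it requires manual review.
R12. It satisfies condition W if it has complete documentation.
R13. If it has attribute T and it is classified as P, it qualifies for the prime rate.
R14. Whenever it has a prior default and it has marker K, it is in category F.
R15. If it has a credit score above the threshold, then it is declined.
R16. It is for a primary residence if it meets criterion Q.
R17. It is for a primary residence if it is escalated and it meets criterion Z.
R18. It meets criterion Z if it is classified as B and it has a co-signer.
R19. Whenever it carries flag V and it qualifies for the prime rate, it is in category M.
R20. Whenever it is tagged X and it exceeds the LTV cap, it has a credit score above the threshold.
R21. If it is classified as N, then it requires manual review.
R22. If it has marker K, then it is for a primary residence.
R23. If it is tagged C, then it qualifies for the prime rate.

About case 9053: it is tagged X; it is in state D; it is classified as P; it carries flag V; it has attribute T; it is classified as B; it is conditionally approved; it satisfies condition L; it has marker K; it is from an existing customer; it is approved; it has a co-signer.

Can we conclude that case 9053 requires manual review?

No

Forward chaining from the given facts derives: satisfies condition W, meets criterion E, is flagged for fraud, qualifies for the prime rate, meets criterion Z, is in category M, is for a primary residence, is pre-approved.
Rules concluding "it requires manual review": R11 needs "it has verified income"; R21 needs "it is classified as N" — none of these are established.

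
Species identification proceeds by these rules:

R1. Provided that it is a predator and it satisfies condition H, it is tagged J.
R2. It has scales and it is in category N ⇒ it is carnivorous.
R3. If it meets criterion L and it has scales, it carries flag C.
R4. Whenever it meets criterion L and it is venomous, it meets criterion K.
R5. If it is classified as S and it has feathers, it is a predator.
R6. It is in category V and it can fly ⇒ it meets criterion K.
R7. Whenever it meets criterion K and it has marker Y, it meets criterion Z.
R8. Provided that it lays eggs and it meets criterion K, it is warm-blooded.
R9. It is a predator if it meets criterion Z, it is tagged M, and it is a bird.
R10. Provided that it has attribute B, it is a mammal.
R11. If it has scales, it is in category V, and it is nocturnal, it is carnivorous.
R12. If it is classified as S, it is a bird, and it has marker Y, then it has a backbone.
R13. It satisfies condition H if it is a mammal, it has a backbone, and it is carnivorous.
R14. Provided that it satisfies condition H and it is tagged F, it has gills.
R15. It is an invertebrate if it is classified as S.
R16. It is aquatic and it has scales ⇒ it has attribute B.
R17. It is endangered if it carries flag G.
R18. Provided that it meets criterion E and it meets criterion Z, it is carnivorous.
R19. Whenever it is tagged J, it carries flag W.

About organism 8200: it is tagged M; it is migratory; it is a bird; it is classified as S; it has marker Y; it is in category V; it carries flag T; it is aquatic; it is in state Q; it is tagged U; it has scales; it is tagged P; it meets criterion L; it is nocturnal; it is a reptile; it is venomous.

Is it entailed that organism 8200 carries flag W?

By R4 (it meets criterion L, it is venomous): it meets criterion K.
By R7 (it meets criterion K, it has marker Y): it meets criterion Z.
By R9 (it meets criterion Z, it is tagged M, it is a bird): it is a predator.
By R11 (it has scales, it is in category V, it is nocturnal): it is carnivorous.
By R12 (it is classified as S, it is a bird, it has marker Y): it has a backbone.
By R16 (it is aquatic, it has scales): it has attribute B.
By R10 (it has attribute B): it is a mammal.
By R13 (it is a mammal, it has a backbone, it is carnivorous): it satisfies condition H.
By R1 (it is a predator, it satisfies condition H): it is tagged J.
By R19 (it is tagged J): it carries flag W.

Yes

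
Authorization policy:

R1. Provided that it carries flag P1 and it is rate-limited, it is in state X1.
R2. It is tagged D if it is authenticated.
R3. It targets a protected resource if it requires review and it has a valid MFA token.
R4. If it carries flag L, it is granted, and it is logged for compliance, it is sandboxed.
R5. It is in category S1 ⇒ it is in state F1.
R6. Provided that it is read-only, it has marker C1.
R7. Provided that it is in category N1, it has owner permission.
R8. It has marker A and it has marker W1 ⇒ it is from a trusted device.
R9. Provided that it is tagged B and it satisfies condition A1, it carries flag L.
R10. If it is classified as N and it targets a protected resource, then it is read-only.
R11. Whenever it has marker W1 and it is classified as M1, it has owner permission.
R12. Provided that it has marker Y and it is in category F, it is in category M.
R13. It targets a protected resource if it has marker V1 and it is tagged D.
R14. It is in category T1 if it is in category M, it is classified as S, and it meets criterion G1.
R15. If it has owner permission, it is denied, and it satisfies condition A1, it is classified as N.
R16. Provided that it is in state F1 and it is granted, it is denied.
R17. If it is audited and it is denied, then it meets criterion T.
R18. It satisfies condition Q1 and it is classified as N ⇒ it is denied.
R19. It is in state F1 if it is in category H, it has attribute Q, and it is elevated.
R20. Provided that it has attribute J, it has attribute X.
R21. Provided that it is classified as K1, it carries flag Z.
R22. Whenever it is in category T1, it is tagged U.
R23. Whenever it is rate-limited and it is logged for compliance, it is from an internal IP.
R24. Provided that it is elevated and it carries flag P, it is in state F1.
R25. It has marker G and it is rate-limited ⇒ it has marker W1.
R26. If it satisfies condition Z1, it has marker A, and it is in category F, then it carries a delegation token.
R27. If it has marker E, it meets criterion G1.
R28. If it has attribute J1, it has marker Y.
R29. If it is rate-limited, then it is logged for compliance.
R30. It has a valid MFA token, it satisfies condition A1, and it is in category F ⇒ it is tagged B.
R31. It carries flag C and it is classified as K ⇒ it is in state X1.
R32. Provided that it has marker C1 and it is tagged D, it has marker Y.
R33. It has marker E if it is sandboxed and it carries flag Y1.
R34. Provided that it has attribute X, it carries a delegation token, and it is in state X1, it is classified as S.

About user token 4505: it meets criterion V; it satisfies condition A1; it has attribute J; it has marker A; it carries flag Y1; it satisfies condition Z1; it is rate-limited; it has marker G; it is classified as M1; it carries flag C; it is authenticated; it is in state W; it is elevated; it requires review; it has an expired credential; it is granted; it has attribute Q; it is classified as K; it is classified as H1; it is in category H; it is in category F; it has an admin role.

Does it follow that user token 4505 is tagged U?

No

Forward chaining from the given facts derives: is tagged D, is in state F1, has attribute X, has marker W1, carries a delegation token, is logged for compliance, is in state X1, is classified as S, is from a trusted device, has owner permission, is denied, is from an internal IP, is classified as N.
The only rule concluding "it is tagged U" is R22, which needs "it is in category T1"; that is never established.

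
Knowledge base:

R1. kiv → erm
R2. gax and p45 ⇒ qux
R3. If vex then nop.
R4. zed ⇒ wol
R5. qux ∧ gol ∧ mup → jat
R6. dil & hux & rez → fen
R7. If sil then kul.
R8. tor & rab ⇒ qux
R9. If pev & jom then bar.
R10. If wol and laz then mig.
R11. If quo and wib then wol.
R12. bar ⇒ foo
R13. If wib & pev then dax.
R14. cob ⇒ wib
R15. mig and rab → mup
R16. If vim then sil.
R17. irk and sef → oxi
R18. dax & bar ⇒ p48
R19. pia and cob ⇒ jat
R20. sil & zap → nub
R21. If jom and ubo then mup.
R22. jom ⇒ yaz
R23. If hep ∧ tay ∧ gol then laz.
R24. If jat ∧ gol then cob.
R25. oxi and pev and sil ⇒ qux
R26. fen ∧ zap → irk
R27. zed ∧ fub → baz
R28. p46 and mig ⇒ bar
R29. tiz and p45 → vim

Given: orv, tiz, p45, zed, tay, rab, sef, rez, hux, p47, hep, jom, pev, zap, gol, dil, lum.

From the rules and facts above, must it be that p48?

wol  (by R4: zed)
fen  (by R6: dil, hux, rez)
bar  (by R9: pev, jom)
laz  (by R23: hep, tay, gol)
irk  (by R26: fen, zap)
vim  (by R29: tiz, p45)
mig  (by R10: wol, laz)
mup  (by R15: mig, rab)
sil  (by R16: vim)
oxi  (by R17: irk, sef)
qux  (by R25: oxi, pev, sil)
jat  (by R5: qux, gol, mup)
cob  (by R24: jat, gol)
wib  (by R14: cob)
dax  (by R13: wib, pev)
p48  (by R18: dax, bar)

Yes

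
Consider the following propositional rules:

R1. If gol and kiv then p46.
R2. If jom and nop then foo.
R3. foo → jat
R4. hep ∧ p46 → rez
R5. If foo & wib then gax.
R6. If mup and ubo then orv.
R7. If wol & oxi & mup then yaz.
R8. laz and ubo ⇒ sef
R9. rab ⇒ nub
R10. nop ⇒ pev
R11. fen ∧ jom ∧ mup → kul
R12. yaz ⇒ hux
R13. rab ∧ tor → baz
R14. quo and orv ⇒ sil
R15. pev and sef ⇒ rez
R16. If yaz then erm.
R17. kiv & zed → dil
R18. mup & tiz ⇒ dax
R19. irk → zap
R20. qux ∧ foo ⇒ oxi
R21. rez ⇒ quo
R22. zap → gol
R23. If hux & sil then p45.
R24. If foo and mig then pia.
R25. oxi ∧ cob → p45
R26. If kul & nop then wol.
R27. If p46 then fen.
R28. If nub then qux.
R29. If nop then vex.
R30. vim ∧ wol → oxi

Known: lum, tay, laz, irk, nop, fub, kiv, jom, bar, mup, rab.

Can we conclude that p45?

No

Forward chaining from the given facts derives: foo, jat, nub, pev, zap, gol, qux, vex, p46, oxi, fen, kul, wol, yaz, hux, erm.
Rules concluding p45: R23 needs sil; R25 needs cob — none of these are established.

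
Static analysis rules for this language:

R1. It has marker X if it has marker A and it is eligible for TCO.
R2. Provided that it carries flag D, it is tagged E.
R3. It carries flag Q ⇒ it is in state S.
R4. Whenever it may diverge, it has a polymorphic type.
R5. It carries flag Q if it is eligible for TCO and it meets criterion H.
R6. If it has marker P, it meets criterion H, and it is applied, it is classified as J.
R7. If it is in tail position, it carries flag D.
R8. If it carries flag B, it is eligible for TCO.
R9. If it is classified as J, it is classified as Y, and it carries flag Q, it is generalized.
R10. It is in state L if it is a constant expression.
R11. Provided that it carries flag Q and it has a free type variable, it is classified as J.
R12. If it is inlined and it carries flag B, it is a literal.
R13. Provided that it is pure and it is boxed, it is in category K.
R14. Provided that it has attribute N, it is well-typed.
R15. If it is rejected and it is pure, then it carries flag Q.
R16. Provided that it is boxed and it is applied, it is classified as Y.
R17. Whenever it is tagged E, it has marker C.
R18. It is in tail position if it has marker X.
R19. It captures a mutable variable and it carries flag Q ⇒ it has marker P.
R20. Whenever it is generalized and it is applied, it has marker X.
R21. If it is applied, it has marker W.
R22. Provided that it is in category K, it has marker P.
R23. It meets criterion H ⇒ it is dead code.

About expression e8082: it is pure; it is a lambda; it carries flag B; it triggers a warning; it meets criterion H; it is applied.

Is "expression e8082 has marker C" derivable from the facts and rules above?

Forward chaining from the given facts derives: is eligible for TCO, has marker W, is dead code, carries flag Q, is in state S.
The only rule concluding "it has marker C" is R17, which needs "it is tagged E"; that is never established.

No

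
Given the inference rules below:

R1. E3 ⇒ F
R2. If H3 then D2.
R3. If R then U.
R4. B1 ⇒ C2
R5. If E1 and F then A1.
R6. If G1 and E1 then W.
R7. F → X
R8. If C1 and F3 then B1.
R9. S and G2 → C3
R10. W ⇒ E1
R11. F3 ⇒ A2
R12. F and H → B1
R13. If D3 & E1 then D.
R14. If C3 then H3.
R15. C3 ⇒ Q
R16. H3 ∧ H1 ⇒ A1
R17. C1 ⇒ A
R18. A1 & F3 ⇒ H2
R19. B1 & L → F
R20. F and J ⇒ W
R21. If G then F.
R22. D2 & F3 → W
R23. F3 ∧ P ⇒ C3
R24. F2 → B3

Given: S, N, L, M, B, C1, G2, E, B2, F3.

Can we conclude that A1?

Yes

B1  (by R8: C1, F3)
C3  (by R9: S, G2)
H3  (by R14: C3)
F  (by R19: B1, L)
D2  (by R2: H3)
W  (by R22: D2, F3)
E1  (by R10: W)
A1  (by R5: E1, F)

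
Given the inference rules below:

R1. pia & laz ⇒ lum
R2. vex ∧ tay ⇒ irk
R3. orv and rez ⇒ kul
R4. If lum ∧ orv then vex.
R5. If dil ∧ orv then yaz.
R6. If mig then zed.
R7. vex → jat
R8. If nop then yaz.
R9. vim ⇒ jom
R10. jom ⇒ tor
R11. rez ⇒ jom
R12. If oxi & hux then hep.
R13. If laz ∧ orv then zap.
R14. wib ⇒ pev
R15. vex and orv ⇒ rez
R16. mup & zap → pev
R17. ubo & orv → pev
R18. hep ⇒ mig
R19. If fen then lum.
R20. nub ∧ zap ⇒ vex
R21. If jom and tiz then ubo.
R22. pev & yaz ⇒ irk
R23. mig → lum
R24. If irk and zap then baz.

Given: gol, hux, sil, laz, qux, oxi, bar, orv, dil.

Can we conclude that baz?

No

Forward chaining from the given facts derives: yaz, hep, zap, mig, lum, vex, zed, jat, rez, kul, jom, tor.
The only rule concluding baz is R24, which needs irk; that is never established.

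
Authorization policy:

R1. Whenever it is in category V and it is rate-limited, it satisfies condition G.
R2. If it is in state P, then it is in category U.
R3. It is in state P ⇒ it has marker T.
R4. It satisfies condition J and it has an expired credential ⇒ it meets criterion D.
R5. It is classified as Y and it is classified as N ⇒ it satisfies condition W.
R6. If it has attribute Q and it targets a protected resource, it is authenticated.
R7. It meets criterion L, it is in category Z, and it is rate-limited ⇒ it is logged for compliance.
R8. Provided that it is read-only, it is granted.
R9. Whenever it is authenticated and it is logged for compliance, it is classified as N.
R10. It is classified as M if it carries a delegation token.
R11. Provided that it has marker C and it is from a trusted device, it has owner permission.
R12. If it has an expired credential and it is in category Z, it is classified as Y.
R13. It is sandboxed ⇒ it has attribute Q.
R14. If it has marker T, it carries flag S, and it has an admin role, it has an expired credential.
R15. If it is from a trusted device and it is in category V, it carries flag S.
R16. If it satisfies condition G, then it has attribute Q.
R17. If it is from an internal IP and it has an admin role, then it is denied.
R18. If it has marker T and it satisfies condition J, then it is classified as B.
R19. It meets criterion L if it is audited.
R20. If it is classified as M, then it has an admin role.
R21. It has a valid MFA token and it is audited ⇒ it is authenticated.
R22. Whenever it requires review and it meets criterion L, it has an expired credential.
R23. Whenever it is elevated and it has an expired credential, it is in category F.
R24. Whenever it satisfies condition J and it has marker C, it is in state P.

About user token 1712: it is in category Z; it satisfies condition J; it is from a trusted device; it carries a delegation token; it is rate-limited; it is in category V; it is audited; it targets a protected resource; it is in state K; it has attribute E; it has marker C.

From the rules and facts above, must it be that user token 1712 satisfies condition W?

By R1 (it is in category V, it is rate-limited): it satisfies condition G.
By R10 (it carries a delegation token): it is classified as M.
By R15 (it is from a trusted device, it is in category V): it carries flag S.
By R16 (it satisfies condition G): it has attribute Q.
By R19 (it is audited): it meets criterion L.
By R20 (it is classified as M): it has an admin role.
By R24 (it satisfies condition J, it has marker C): it is in state P.
By R3 (it is in state P): it has marker T.
By R6 (it has attribute Q, it targets a protected resource): it is authenticated.
By R7 (it meets criterion L, it is in category Z, it is rate-limited): it is logged for compliance.
By R9 (it is authenticated, it is logged for compliance): it is classified as N.
By R14 (it has marker T, it carries flag S, it has an admin role): it has an expired credential.
By R12 (it has an expired credential, it is in category Z): it is classified as Y.
By R5 (it is classified as Y, it is classified as N): it satisfies condition W.

Yes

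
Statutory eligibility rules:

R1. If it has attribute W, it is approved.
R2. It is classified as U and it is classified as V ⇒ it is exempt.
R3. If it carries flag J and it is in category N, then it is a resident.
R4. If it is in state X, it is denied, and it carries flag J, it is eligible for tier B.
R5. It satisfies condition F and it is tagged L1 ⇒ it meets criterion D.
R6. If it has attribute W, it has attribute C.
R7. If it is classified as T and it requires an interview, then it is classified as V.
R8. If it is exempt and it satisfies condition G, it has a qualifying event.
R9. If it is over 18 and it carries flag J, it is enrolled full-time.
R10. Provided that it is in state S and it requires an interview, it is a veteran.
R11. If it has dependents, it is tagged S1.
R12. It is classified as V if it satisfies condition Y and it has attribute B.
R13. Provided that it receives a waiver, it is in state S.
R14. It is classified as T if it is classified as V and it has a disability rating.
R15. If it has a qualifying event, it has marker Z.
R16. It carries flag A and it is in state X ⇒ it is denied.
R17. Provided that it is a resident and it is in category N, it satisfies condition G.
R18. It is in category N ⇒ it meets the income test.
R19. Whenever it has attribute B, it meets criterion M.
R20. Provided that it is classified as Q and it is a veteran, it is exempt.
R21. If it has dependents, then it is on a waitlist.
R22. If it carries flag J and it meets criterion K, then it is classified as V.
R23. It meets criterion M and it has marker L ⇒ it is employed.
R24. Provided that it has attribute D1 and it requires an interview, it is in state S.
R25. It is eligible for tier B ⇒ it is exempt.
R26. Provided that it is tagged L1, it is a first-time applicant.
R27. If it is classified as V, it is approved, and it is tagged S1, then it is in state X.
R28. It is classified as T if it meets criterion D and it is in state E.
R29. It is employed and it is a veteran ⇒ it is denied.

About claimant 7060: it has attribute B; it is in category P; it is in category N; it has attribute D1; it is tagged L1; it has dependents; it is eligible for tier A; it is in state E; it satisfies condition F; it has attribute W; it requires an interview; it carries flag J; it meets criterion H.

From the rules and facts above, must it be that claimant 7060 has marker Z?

No

Forward chaining from the given facts derives: is approved, is a resident, meets criterion D, has attribute C, is tagged S1, satisfies condition G, meets the income test, meets criterion M, is on a waitlist, is in state S, is a first-time applicant, is classified as T, is classified as V, is a veteran, is in state X.
The only rule concluding "it has marker Z" is R15, which needs "it has a qualifying event"; that is never established.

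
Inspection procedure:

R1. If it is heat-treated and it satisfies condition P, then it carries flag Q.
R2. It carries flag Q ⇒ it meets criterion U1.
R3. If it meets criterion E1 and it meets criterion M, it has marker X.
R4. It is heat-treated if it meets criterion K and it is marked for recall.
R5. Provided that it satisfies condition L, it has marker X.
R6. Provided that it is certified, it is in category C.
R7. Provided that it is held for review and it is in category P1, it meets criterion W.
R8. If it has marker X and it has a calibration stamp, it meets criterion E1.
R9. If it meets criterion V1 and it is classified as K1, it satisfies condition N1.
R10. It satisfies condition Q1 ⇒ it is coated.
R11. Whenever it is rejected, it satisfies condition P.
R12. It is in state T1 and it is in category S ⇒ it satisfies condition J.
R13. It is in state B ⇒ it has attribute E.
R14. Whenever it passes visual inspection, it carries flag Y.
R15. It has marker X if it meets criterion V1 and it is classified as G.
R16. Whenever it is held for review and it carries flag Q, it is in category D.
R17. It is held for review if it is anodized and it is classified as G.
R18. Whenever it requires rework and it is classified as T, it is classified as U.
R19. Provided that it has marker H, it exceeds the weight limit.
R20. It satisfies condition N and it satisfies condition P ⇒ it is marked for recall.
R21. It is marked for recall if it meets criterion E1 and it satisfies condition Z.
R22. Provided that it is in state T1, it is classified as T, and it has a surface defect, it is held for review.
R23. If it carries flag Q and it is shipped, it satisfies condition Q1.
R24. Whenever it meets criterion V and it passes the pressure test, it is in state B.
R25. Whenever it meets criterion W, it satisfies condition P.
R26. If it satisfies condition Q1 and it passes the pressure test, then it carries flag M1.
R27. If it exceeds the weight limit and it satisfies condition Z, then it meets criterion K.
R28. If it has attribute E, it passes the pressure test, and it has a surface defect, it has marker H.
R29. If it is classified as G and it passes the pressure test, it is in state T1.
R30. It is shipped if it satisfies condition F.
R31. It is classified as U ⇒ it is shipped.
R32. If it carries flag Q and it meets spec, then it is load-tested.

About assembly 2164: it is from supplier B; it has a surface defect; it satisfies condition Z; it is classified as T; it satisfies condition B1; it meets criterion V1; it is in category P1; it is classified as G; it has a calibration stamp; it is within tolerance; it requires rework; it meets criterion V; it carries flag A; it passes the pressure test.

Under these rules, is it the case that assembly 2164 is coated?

By R15 (it meets criterion V1, it is classified as G): it has marker X.
By R18 (it requires rework, it is classified as T): it is classified as U.
By R24 (it meets criterion V, it passes the pressure test): it is in state B.
By R29 (it is classified as G, it passes the pressure test): it is in state T1.
By R31 (it is classified as U): it is shipped.
By R8 (it has marker X, it has a calibration stamp): it meets criterion E1.
By R13 (it is in state B): it has attribute E.
By R21 (it meets criterion E1, it satisfies condition Z): it is marked for recall.
By R22 (it is in state T1, it is classified as T, it has a surface defect): it is held for review.
By R28 (it has attribute E, it passes the pressure test, it has a surface defect): it has marker H.
By R7 (it is held for review, it is in category P1): it meets criterion W.
By R19 (it has marker H): it exceeds the weight limit.
By R25 (it meets criterion W): it satisfies condition P.
By R27 (it exceeds the weight limit, it satisfies condition Z): it meets criterion K.
By R4 (it meets criterion K, it is marked for recall): it is heat-treated.
By R1 (it is heat-treated, it satisfies condition P): it carries flag Q.
By R23 (it carries flag Q, it is shipped): it satisfies condition Q1.
By R10 (it satisfies condition Q1): it is coated.

Yes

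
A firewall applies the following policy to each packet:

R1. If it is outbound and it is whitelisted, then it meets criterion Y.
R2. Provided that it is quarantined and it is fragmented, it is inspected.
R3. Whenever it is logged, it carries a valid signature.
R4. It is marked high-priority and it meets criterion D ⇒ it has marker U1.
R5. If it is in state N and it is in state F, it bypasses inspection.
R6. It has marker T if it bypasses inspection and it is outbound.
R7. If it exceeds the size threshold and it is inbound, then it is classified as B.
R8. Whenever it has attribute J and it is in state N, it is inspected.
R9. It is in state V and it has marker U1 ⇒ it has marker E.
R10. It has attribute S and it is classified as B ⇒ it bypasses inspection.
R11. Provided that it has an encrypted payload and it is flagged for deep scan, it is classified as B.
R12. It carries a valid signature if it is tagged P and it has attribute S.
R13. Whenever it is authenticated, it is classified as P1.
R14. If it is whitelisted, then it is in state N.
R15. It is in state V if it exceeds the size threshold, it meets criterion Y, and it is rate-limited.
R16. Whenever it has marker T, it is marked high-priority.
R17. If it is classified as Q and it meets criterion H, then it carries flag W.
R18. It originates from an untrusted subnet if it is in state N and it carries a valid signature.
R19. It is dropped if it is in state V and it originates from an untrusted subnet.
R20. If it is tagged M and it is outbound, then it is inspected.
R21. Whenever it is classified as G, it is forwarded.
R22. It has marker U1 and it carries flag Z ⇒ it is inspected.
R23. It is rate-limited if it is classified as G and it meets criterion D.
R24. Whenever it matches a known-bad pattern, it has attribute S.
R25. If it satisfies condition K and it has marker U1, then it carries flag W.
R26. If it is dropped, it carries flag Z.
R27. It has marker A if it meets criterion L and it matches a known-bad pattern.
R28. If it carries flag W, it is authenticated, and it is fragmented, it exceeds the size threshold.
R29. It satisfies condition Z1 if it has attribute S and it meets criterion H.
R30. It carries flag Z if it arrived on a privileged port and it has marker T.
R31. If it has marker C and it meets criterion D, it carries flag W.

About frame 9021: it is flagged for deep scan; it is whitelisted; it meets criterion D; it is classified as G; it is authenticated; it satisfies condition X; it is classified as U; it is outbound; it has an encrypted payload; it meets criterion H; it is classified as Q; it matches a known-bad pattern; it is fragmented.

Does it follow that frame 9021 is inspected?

Forward chaining from the given facts derives: meets criterion Y, is classified as B, is classified as P1, is in state N, carries flag W, is forwarded, is rate-limited, has attribute S, exceeds the size threshold, satisfies condition Z1, bypasses inspection, is in state V, has marker T, is marked high-priority, has marker U1, has marker E.
Rules concluding "it is inspected": R2 needs "it is quarantined"; R8 needs "it has attribute J"; R20 needs "it is tagged M"; R22 needs "it carries flag Z" — none of these are established.

No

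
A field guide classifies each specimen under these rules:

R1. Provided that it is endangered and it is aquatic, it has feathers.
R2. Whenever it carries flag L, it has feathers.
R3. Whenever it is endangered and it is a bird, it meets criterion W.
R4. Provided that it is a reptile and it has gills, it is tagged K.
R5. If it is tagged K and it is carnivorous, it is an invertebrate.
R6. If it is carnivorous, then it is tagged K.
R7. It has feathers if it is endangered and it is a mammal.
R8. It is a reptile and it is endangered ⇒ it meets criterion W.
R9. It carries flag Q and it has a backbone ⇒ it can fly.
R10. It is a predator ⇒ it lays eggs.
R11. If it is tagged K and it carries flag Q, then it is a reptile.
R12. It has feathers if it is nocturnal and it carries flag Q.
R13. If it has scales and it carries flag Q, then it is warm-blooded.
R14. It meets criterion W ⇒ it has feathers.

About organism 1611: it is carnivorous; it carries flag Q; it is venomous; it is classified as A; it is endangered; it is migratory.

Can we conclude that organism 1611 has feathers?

Yes

By R6 (it is carnivorous): it is tagged K.
By R11 (it is tagged K, it carries flag Q): it is a reptile.
By R8 (it is a reptile, it is endangered): it meets criterion W.
By R14 (it meets criterion W): it has feathers.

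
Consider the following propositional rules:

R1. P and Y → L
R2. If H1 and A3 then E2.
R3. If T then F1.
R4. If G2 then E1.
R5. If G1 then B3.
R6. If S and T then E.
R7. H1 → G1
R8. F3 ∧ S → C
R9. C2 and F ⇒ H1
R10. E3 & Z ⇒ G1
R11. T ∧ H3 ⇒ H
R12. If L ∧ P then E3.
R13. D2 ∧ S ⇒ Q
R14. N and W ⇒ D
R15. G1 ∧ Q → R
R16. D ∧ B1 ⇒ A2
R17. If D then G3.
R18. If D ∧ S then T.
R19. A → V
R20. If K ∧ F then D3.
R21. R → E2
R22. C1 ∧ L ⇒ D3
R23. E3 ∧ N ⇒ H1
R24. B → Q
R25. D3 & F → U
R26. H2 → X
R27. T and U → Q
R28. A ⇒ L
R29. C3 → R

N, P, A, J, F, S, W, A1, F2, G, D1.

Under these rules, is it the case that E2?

Forward chaining from the given facts derives: D, G3, T, V, L, F1, E, E3, H1, G1, B3.
Rules concluding E2: R2 needs A3; R21 needs R — none of these are established.

No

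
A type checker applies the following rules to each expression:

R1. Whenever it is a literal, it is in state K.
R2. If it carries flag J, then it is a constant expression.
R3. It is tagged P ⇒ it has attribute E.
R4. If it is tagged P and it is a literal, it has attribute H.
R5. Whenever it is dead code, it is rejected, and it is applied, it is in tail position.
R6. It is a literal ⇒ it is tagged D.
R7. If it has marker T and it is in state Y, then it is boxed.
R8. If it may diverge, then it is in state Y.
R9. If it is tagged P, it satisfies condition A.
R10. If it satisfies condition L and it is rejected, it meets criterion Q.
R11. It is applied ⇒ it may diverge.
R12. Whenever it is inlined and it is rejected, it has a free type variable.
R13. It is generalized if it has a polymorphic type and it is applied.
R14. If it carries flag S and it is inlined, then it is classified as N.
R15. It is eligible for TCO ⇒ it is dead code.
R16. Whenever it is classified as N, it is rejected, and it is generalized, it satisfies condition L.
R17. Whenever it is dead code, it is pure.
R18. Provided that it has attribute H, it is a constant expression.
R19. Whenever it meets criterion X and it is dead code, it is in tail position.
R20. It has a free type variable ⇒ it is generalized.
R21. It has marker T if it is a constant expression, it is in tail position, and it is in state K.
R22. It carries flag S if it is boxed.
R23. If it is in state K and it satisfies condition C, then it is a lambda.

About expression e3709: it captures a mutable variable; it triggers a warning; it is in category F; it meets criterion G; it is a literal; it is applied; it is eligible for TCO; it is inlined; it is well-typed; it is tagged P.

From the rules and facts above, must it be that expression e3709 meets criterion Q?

No

Forward chaining from the given facts derives: is in state K, has attribute E, has attribute H, is tagged D, satisfies condition A, may diverge, is dead code, is pure, is a constant expression, is in state Y.
The only rule concluding "it meets criterion Q" is R10, which needs "it satisfies condition L"; that is never established.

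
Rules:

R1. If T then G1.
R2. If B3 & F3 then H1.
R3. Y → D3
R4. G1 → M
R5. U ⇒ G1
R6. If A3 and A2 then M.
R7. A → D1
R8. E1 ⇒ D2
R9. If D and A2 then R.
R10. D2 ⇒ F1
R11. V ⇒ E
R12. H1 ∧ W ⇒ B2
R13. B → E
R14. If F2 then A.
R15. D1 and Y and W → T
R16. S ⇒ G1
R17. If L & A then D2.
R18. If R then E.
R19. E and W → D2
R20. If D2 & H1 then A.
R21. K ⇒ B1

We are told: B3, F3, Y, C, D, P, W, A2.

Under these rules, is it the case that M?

H1  (by R2: B3, F3)
R  (by R9: D, A2)
E  (by R18: R)
D2  (by R19: E, W)
A  (by R20: D2, H1)
D1  (by R7: A)
T  (by R15: D1, Y, W)
G1  (by R1: T)
M  (by R4: G1)

Yes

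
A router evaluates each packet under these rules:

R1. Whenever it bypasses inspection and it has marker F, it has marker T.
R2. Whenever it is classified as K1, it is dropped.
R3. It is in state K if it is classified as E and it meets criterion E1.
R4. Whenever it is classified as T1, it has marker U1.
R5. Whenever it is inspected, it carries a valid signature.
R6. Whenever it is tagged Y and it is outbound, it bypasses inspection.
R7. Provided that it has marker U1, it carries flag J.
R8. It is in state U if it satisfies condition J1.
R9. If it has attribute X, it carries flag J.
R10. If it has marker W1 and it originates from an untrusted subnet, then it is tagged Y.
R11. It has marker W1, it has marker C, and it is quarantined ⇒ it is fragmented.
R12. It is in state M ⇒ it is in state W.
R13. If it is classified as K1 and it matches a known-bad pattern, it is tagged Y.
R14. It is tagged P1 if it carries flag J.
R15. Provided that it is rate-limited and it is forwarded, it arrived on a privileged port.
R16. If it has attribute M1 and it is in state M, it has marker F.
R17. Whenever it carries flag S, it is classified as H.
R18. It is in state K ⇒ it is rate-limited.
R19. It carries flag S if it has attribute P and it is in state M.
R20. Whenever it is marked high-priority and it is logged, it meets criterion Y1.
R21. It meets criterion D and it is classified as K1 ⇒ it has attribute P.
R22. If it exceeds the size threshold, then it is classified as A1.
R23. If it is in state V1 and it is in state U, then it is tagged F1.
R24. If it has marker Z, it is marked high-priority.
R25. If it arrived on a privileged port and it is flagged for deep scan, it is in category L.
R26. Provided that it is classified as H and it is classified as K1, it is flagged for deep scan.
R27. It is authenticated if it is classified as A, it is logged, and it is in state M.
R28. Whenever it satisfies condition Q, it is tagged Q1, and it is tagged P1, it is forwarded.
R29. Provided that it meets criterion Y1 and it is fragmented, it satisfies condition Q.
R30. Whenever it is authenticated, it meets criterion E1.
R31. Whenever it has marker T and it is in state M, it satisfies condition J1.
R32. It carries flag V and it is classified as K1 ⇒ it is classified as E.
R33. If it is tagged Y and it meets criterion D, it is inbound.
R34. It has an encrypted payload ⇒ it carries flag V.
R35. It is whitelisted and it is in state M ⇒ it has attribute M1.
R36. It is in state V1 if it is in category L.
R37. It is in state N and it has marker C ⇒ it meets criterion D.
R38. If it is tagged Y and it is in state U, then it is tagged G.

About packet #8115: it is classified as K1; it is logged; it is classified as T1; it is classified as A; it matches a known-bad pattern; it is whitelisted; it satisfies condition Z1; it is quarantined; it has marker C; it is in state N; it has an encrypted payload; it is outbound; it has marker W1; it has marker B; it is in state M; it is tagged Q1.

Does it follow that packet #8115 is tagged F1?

Forward chaining from the given facts derives: is dropped, has marker U1, carries flag J, is fragmented, is in state W, is tagged Y, is tagged P1, is authenticated, meets criterion E1, carries flag V, has attribute M1, meets criterion D, bypasses inspection, has marker F, has attribute P, is classified as E, is inbound, has marker T, is in state K, is rate-limited, carries flag S, satisfies condition J1, is in state U, is classified as H, is flagged for deep scan, is tagged G.
The only rule concluding "it is tagged F1" is R23, which needs "it is in state V1"; that is never established.

No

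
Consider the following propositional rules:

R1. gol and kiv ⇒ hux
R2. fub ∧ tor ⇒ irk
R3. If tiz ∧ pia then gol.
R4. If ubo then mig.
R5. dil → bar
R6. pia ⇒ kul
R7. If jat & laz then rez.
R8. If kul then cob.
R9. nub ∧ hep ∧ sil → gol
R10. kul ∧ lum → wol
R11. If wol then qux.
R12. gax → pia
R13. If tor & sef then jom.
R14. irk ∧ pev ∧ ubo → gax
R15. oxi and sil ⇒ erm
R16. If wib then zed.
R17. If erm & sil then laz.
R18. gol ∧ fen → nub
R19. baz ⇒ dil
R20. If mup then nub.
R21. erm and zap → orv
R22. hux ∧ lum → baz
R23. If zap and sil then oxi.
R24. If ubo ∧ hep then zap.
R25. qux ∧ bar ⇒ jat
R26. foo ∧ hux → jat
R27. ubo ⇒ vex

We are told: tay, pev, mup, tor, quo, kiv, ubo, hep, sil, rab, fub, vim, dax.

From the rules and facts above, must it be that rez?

No

Forward chaining from the given facts derives: irk, mig, gax, nub, zap, vex, gol, pia, oxi, hux, kul, cob, erm, laz, orv.
The only rule concluding rez is R7, which needs jat; that is never established.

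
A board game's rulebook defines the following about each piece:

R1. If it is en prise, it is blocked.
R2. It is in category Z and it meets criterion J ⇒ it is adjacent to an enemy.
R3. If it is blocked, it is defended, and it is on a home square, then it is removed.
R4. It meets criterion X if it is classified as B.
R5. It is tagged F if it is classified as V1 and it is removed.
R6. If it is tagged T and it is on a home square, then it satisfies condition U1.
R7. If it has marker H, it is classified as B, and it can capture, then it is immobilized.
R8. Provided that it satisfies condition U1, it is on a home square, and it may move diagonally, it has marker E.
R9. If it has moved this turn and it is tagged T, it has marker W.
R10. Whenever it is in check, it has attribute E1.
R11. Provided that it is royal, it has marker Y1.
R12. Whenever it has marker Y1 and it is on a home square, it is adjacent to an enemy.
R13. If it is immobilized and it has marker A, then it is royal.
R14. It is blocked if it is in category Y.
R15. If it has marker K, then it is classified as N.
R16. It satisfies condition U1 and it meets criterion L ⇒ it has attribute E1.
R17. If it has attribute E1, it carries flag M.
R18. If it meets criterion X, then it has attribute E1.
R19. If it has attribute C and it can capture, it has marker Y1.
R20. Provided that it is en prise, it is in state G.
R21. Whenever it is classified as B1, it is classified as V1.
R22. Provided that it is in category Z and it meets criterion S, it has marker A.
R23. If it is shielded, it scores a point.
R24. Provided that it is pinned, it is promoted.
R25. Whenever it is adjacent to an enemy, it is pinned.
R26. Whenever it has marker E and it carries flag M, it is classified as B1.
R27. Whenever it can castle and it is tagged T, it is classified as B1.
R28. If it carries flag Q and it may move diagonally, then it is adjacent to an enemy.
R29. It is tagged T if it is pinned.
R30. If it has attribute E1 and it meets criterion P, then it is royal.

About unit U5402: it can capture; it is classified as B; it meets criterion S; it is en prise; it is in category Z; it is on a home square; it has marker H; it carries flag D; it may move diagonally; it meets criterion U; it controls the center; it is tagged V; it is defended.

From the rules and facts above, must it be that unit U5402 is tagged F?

By R1 (it is en prise): it is blocked.
By R3 (it is blocked, it is defended, it is on a home square): it is removed.
By R4 (it is classified as B): it meets criterion X.
By R7 (it has marker H, it is classified as B, it can capture): it is immobilized.
By R18 (it meets criterion X): it has attribute E1.
By R22 (it is in category Z, it meets criterion S): it has marker A.
By R13 (it is immobilized, it has marker A): it is royal.
By R17 (it has attribute E1): it carries flag M.
By R11 (it is royal): it has marker Y1.
By R12 (it has marker Y1, it is on a home square): it is adjacent to an enemy.
By R25 (it is adjacent to an enemy): it is pinned.
By R29 (it is pinned): it is tagged T.
By R6 (it is tagged T, it is on a home square): it satisfies condition U1.
By R8 (it satisfies condition U1, it is on a home square, it may move diagonally): it has marker E.
By R26 (it has marker E, it carries flag M): it is classified as B1.
By R21 (it is classified as B1): it is classified as V1.
By R5 (it is classified as V1, it is removed): it is tagged F.

Yes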